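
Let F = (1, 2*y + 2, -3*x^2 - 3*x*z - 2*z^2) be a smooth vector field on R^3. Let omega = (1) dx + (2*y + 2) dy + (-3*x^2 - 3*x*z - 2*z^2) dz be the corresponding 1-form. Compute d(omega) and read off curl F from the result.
d(omega) = (0) dy ∧ dz + (6*x + 3*z) dz ∧ dx + (0) dx ∧ dy; curl F = (0, 6*x + 3*z, 0)

d omega = sum_{i<j} (∂f_j/∂x_i - ∂f_i/∂x_j) dx_i ∧ dx_j. Under the identification (dy ∧ dz, dz ∧ dx, dx ∧ dy) ↔ (e_x, e_y, e_z), the coefficients are exactly the components of curl F. Compute:
  ∂R/∂y - ∂Q/∂z = (0) - (0) = 0
  ∂P/∂z - ∂R/∂x = (0) - (-6*x - 3*z) = 6*x + 3*z
  ∂Q/∂x - ∂P/∂y = (0) - (0) = 0.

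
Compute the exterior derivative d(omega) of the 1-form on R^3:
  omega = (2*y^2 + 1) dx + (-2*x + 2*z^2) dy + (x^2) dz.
d(omega) = (-4*y - 2) dx ∧ dy + (2*x) dx ∧ dz + (-4*z) dy ∧ dz

For a 1-form omega = sum_i f_i dx_i, the exterior derivative is
  d(omega) = sum_{i < j} (∂f_j/∂x_i - ∂f_i/∂x_j) dx_i ∧ dx_j.
  coefficient of dx ∧ dy: ∂f_2/∂x - ∂f_1/∂y = ∂(-2*x + 2*z^2)/∂x - ∂(2*y^2 + 1)/∂y = -4*y - 2
  coefficient of dx ∧ dz: ∂f_3/∂x - ∂f_1/∂z = ∂(x^2)/∂x - ∂(2*y^2 + 1)/∂z = 2*x
  coefficient of dy ∧ dz: ∂f_3/∂y - ∂f_2/∂z = ∂(x^2)/∂y - ∂(-2*x + 2*z^2)/∂z = -4*z
Assembling: d(omega) = (-4*y - 2) dx ∧ dy + (2*x) dx ∧ dz + (-4*z) dy ∧ dz.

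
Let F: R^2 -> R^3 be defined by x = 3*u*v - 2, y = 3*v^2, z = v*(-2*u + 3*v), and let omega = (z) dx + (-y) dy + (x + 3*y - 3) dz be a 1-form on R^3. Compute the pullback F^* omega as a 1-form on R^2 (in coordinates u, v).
F^* omega = (v*(-12*u*v - 9*v^2 + 10)) du + (-12*u^2*v + 9*u*v^2 + 10*u + 36*v^3 - 30*v) dv

Using F^*(f dg) = (f ∘ F) d(g ∘ F), substitute each coordinate x_i by F_i(u, v) in f_i, and replace dx_i by d F_i = (∂F_i/∂u) du + (∂F_i/∂v) dv.
  For the x component: f_1(F) = v*(-2*u + 3*v); d F_1 = (3*v) du + (3*u) dv
  For the y component: f_2(F) = -3*v^2; d F_2 = (0) du + (6*v) dv
  For the z component: f_3(F) = 3*u*v + 9*v^2 - 5; d F_3 = (-2*v) du + (-2*u + 6*v) dv
Combining and collecting du, dv coefficients:
  coeff of du: v*(-12*u*v - 9*v^2 + 10)
  coeff of dv: -12*u^2*v + 9*u*v^2 + 10*u + 36*v^3 - 30*v
F^* omega = (v*(-12*u*v - 9*v^2 + 10)) du + (-12*u^2*v + 9*u*v^2 + 10*u + 36*v^3 - 30*v) dv.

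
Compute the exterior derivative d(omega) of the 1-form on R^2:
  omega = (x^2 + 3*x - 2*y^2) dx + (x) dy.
d(omega) = (4*y + 1) dx ∧ dy

For a 1-form omega = sum_i f_i dx_i, the exterior derivative is
  d(omega) = sum_{i < j} (∂f_j/∂x_i - ∂f_i/∂x_j) dx_i ∧ dx_j.
  coefficient of dx ∧ dy: ∂f_2/∂x - ∂f_1/∂y = ∂(x)/∂x - ∂(x^2 + 3*x - 2*y^2)/∂y = 4*y + 1
Assembling: d(omega) = (4*y + 1) dx ∧ dy.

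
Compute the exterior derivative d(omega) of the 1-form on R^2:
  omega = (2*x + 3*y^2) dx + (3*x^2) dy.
d(omega) = (6*x - 6*y) dx ∧ dy

For a 1-form omega = sum_i f_i dx_i, the exterior derivative is
  d(omega) = sum_{i < j} (∂f_j/∂x_i - ∂f_i/∂x_j) dx_i ∧ dx_j.
  coefficient of dx ∧ dy: ∂f_2/∂x - ∂f_1/∂y = ∂(3*x^2)/∂x - ∂(2*x + 3*y^2)/∂y = 6*x - 6*y
Assembling: d(omega) = (6*x - 6*y) dx ∧ dy.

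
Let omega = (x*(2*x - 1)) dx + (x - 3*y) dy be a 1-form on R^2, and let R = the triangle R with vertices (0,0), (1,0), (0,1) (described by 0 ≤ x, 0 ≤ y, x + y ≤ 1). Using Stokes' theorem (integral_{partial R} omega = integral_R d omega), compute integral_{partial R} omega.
integral_(partial R) omega = 1/2

Stokes: integral_partial_R omega = integral_R d omega with d omega = (∂Q/∂x - ∂P/∂y) dx ∧ dy.
  ∂Q/∂x = 1
  ∂P/∂y = 0
  integrand = ∂Q/∂x - ∂P/∂y = 1.
Integrating over R: integral_0^1 integral_0^{1-x} (1) dy dx = 1/2.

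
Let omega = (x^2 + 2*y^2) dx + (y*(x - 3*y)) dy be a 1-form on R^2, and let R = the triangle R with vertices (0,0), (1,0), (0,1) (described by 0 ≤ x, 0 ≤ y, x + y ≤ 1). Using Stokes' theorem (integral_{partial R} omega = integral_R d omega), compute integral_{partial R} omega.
integral_(partial R) omega = -1/2

Stokes: integral_partial_R omega = integral_R d omega with d omega = (∂Q/∂x - ∂P/∂y) dx ∧ dy.
  ∂Q/∂x = y
  ∂P/∂y = 4*y
  integrand = ∂Q/∂x - ∂P/∂y = -3*y.
Integrating over R: integral_0^1 integral_0^{1-x} (-3*y) dy dx = -1/2.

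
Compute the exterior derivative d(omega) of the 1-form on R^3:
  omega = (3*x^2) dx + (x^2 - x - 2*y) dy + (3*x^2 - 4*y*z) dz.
d(omega) = (2*x - 1) dx ∧ dy + (6*x) dx ∧ dz + (-4*z) dy ∧ dz

For a 1-form omega = sum_i f_i dx_i, the exterior derivative is
  d(omega) = sum_{i < j} (∂f_j/∂x_i - ∂f_i/∂x_j) dx_i ∧ dx_j.
  coefficient of dx ∧ dy: ∂f_2/∂x - ∂f_1/∂y = ∂(x^2 - x - 2*y)/∂x - ∂(3*x^2)/∂y = 2*x - 1
  coefficient of dx ∧ dz: ∂f_3/∂x - ∂f_1/∂z = ∂(3*x^2 - 4*y*z)/∂x - ∂(3*x^2)/∂z = 6*x
  coefficient of dy ∧ dz: ∂f_3/∂y - ∂f_2/∂z = ∂(3*x^2 - 4*y*z)/∂y - ∂(x^2 - x - 2*y)/∂z = -4*z
Assembling: d(omega) = (2*x - 1) dx ∧ dy + (6*x) dx ∧ dz + (-4*z) dy ∧ dz.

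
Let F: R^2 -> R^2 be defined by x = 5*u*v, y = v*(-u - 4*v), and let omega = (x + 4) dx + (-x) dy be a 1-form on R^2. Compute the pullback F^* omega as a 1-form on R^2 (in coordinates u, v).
F^* omega = (10*v*(3*u*v + 2)) du + (10*u*(3*u*v + 4*v^2 + 2)) dv

Using F^*(f dg) = (f ∘ F) d(g ∘ F), substitute each coordinate x_i by F_i(u, v) in f_i, and replace dx_i by d F_i = (∂F_i/∂u) du + (∂F_i/∂v) dv.
  For the x component: f_1(F) = 5*u*v + 4; d F_1 = (5*v) du + (5*u) dv
  For the y component: f_2(F) = -5*u*v; d F_2 = (-v) du + (-u - 8*v) dv
Combining and collecting du, dv coefficients:
  coeff of du: 10*v*(3*u*v + 2)
  coeff of dv: 10*u*(3*u*v + 4*v^2 + 2)
F^* omega = (10*v*(3*u*v + 2)) du + (10*u*(3*u*v + 4*v^2 + 2)) dv.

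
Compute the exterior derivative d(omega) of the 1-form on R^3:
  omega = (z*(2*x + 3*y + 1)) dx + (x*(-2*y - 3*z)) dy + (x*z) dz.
d(omega) = (-2*y - 6*z) dx ∧ dy + (-2*x - 3*y + z - 1) dx ∧ dz + (3*x) dy ∧ dz

For a 1-form omega = sum_i f_i dx_i, the exterior derivative is
  d(omega) = sum_{i < j} (∂f_j/∂x_i - ∂f_i/∂x_j) dx_i ∧ dx_j.
  coefficient of dx ∧ dy: ∂f_2/∂x - ∂f_1/∂y = ∂(x*(-2*y - 3*z))/∂x - ∂(z*(2*x + 3*y + 1))/∂y = -2*y - 6*z
  coefficient of dx ∧ dz: ∂f_3/∂x - ∂f_1/∂z = ∂(x*z)/∂x - ∂(z*(2*x + 3*y + 1))/∂z = -2*x - 3*y + z - 1
  coefficient of dy ∧ dz: ∂f_3/∂y - ∂f_2/∂z = ∂(x*z)/∂y - ∂(x*(-2*y - 3*z))/∂z = 3*x
Assembling: d(omega) = (-2*y - 6*z) dx ∧ dy + (-2*x - 3*y + z - 1) dx ∧ dz + (3*x) dy ∧ dz.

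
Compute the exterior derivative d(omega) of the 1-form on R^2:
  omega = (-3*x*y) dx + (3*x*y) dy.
d(omega) = (3*x + 3*y) dx ∧ dy

For a 1-form omega = sum_i f_i dx_i, the exterior derivative is
  d(omega) = sum_{i < j} (∂f_j/∂x_i - ∂f_i/∂x_j) dx_i ∧ dx_j.
  coefficient of dx ∧ dy: ∂f_2/∂x - ∂f_1/∂y = ∂(3*x*y)/∂x - ∂(-3*x*y)/∂y = 3*x + 3*y
Assembling: d(omega) = (3*x + 3*y) dx ∧ dy.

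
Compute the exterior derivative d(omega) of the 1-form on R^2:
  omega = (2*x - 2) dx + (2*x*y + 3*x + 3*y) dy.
d(omega) = (2*y + 3) dx ∧ dy

For a 1-form omega = sum_i f_i dx_i, the exterior derivative is
  d(omega) = sum_{i < j} (∂f_j/∂x_i - ∂f_i/∂x_j) dx_i ∧ dx_j.
  coefficient of dx ∧ dy: ∂f_2/∂x - ∂f_1/∂y = ∂(2*x*y + 3*x + 3*y)/∂x - ∂(2*x - 2)/∂y = 2*y + 3
Assembling: d(omega) = (2*y + 3) dx ∧ dy.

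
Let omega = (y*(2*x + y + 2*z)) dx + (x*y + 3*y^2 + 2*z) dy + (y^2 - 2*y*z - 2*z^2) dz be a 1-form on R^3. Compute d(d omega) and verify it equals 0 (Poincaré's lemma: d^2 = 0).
d(d omega) = 0

Step 1: d omega = sum_{i<j} (∂f_j/∂x_i - ∂f_i/∂x_j) dx_i ∧ dx_j:
  coeff of dx ∧ dy: -2*x - y - 2*z
  coeff of dx ∧ dz: -2*y
  coeff of dy ∧ dz: 2*y - 2*z - 2
Step 2: Apply d again to each 2-form coefficient. The only possible 3-form in R^3 is dx ∧ dy ∧ dz, with coefficient
  ∂(coeff of dy∧dz)/∂x - ∂(coeff of dx∧dz)/∂y + ∂(coeff of dx∧dy)/∂z
  = ∂/∂x (2*y - 2*z - 2) - ∂/∂y (-2*y) + ∂/∂z (-2*x - y - 2*z).
Each of these terms simplifies to sums of mixed partials that cancel in pairs. The result is 0 (by equality of mixed partials for smooth functions — Schwarz / Clairaut).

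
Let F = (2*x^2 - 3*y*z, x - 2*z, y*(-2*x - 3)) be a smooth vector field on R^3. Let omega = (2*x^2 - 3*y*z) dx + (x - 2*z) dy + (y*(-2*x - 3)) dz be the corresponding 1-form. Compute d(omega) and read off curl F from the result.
d(omega) = (-2*x - 1) dy ∧ dz + (-y) dz ∧ dx + (3*z + 1) dx ∧ dy; curl F = (-2*x - 1, -y, 3*z + 1)

d omega = sum_{i<j} (∂f_j/∂x_i - ∂f_i/∂x_j) dx_i ∧ dx_j. Under the identification (dy ∧ dz, dz ∧ dx, dx ∧ dy) ↔ (e_x, e_y, e_z), the coefficients are exactly the components of curl F. Compute:
  ∂R/∂y - ∂Q/∂z = (-2*x - 3) - (-2) = -2*x - 1
  ∂P/∂z - ∂R/∂x = (-3*y) - (-2*y) = -y
  ∂Q/∂x - ∂P/∂y = (1) - (-3*z) = 3*z + 1.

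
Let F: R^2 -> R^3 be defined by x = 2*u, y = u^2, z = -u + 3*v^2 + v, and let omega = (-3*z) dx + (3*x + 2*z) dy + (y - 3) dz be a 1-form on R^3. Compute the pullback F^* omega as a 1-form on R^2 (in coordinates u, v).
F^* omega = (7*u^2 + 12*u*v^2 + 4*u*v + 6*u - 18*v^2 - 6*v + 3) du + (6*u^2*v + u^2 - 18*v - 3) dv

Using F^*(f dg) = (f ∘ F) d(g ∘ F), substitute each coordinate x_i by F_i(u, v) in f_i, and replace dx_i by d F_i = (∂F_i/∂u) du + (∂F_i/∂v) dv.
  For the x component: f_1(F) = 3*u - 9*v^2 - 3*v; d F_1 = (2) du + (0) dv
  For the y component: f_2(F) = 4*u + 6*v^2 + 2*v; d F_2 = (2*u) du + (0) dv
  For the z component: f_3(F) = u^2 - 3; d F_3 = (-1) du + (6*v + 1) dv
Combining and collecting du, dv coefficients:
  coeff of du: 7*u^2 + 12*u*v^2 + 4*u*v + 6*u - 18*v^2 - 6*v + 3
  coeff of dv: 6*u^2*v + u^2 - 18*v - 3
F^* omega = (7*u^2 + 12*u*v^2 + 4*u*v + 6*u - 18*v^2 - 6*v + 3) du + (6*u^2*v + u^2 - 18*v - 3) dv.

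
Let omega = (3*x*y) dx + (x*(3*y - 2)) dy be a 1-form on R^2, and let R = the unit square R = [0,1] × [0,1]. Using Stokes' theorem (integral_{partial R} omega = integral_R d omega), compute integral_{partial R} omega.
integral_(partial R) omega = -2

Stokes: integral_partial_R omega = integral_R d omega with d omega = (∂Q/∂x - ∂P/∂y) dx ∧ dy.
  ∂Q/∂x = 3*y - 2
  ∂P/∂y = 3*x
  integrand = ∂Q/∂x - ∂P/∂y = -3*x + 3*y - 2.
Integrating over R: integral_0^1 integral_0^1 (-3*x + 3*y - 2) dx dy = -2.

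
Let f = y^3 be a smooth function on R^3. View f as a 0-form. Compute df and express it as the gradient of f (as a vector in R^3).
df = (0) dx + (3*y^2) dy + (0) dz; grad f = (0, 3*y^2, 0)

For a 0-form f, d f = (∂f/∂x) dx + (∂f/∂y) dy + (∂f/∂z) dz. The components of the vector representation are exactly the entries of grad f in Cartesian coordinates:
  ∂f/∂x = 0
  ∂f/∂y = 3*y^2
  ∂f/∂z = 0.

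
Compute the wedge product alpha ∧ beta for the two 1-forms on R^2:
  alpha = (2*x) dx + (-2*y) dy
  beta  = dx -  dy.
alpha ∧ beta = (-2*x + 2*y) dx ∧ dy

Distribute the wedge, using dx_i ∧ dx_j = -dx_j ∧ dx_i and dx_i ∧ dx_i = 0. For each pair (i, j) with i < j, the coefficient of dx_i ∧ dx_j in alpha ∧ beta is (alpha_i * beta_j - alpha_j * beta_i). Collecting: alpha ∧ beta = (-2*x + 2*y) dx ∧ dy.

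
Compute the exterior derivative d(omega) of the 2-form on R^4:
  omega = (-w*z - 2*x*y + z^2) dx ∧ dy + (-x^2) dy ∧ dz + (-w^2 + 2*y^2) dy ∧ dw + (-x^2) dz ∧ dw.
d(omega) = (-w - 2*x + 2*z) dx ∧ dy ∧ dz + (-z) dx ∧ dy ∧ dw + (-2*x) dx ∧ dz ∧ dw

For a 2-form omega = sum_{i<j} g_{ij} dx_i ∧ dx_j, the exterior derivative is
  d(omega) = sum_{i<j} d(g_{ij}) ∧ dx_i ∧ dx_j = sum_{i<j, k} (∂g_{ij}/∂x_k) dx_k ∧ dx_i ∧ dx_j.
Expand each term, using dx_k ∧ dx_i ∧ dx_j = sgn(permutation) dx_{(a)} ∧ dx_{(b)} ∧ dx_{(c)} with (a < b < c) sorted:
  d(-w*z - 2*x*y + z^2) includes (∂/∂z)(-w*z - 2*x*y + z^2) dz = (-w + 2*z) dz, which multiplied by dx ∧ dy gives (-w + 2*z) dx ∧ dy ∧ dz
  d(-w*z - 2*x*y + z^2) includes (∂/∂w)(-w*z - 2*x*y + z^2) dw = (-z) dw, which multiplied by dx ∧ dy gives (-z) dx ∧ dy ∧ dw
  d(-x^2) includes (∂/∂x)(-x^2) dx = (-2*x) dx, which multiplied by dy ∧ dz gives (-2*x) dx ∧ dy ∧ dz
  d(-x^2) includes (∂/∂x)(-x^2) dx = (-2*x) dx, which multiplied by dz ∧ dw gives (-2*x) dx ∧ dz ∧ dw
Collecting like 3-forms: d(omega) = (-w - 2*x + 2*z) dx ∧ dy ∧ dz + (-z) dx ∧ dy ∧ dw + (-2*x) dx ∧ dz ∧ dw.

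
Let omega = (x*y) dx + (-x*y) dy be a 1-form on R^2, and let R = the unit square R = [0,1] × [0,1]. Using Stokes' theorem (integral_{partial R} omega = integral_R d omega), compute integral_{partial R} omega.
integral_(partial R) omega = -1

Stokes: integral_partial_R omega = integral_R d omega with d omega = (∂Q/∂x - ∂P/∂y) dx ∧ dy.
  ∂Q/∂x = -y
  ∂P/∂y = x
  integrand = ∂Q/∂x - ∂P/∂y = -x - y.
Integrating over R: integral_0^1 integral_0^1 (-x - y) dx dy = -1.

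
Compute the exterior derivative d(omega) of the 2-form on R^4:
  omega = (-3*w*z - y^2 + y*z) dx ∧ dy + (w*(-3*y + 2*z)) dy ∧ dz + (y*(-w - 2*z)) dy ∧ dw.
d(omega) = (-3*w + y) dx ∧ dy ∧ dz + (-3*z) dx ∧ dy ∧ dw + (-y + 2*z) dy ∧ dz ∧ dw

For a 2-form omega = sum_{i<j} g_{ij} dx_i ∧ dx_j, the exterior derivative is
  d(omega) = sum_{i<j} d(g_{ij}) ∧ dx_i ∧ dx_j = sum_{i<j, k} (∂g_{ij}/∂x_k) dx_k ∧ dx_i ∧ dx_j.
Expand each term, using dx_k ∧ dx_i ∧ dx_j = sgn(permutation) dx_{(a)} ∧ dx_{(b)} ∧ dx_{(c)} with (a < b < c) sorted:
  d(-3*w*z - y^2 + y*z) includes (∂/∂z)(-3*w*z - y^2 + y*z) dz = (-3*w + y) dz, which multiplied by dx ∧ dy gives (-3*w + y) dx ∧ dy ∧ dz
  d(-3*w*z - y^2 + y*z) includes (∂/∂w)(-3*w*z - y^2 + y*z) dw = (-3*z) dw, which multiplied by dx ∧ dy gives (-3*z) dx ∧ dy ∧ dw
  d(w*(-3*y + 2*z)) includes (∂/∂w)(w*(-3*y + 2*z)) dw = (-3*y + 2*z) dw, which multiplied by dy ∧ dz gives (-3*y + 2*z) dy ∧ dz ∧ dw
  d(y*(-w - 2*z)) includes (∂/∂z)(y*(-w - 2*z)) dz = (-2*y) dz, which multiplied by dy ∧ dw gives (2*y) dy ∧ dz ∧ dw
Collecting like 3-forms: d(omega) = (-3*w + y) dx ∧ dy ∧ dz + (-3*z) dx ∧ dy ∧ dw + (-y + 2*z) dy ∧ dz ∧ dw.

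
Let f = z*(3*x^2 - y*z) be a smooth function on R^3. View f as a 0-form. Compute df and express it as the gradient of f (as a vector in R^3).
df = (6*x*z) dx + (-z^2) dy + (3*x^2 - 2*y*z) dz; grad f = (6*x*z, -z^2, 3*x^2 - 2*y*z)

For a 0-form f, d f = (∂f/∂x) dx + (∂f/∂y) dy + (∂f/∂z) dz. The components of the vector representation are exactly the entries of grad f in Cartesian coordinates:
  ∂f/∂x = 6*x*z
  ∂f/∂y = -z^2
  ∂f/∂z = 3*x^2 - 2*y*z.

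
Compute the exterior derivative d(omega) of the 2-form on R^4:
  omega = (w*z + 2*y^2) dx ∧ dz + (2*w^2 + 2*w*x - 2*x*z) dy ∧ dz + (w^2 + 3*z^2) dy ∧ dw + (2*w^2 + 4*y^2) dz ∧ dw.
d(omega) = (2*w - 4*y - 2*z) dx ∧ dy ∧ dz + (z) dx ∧ dz ∧ dw + (4*w + 2*x + 8*y - 6*z) dy ∧ dz ∧ dw

For a 2-form omega = sum_{i<j} g_{ij} dx_i ∧ dx_j, the exterior derivative is
  d(omega) = sum_{i<j} d(g_{ij}) ∧ dx_i ∧ dx_j = sum_{i<j, k} (∂g_{ij}/∂x_k) dx_k ∧ dx_i ∧ dx_j.
Expand each term, using dx_k ∧ dx_i ∧ dx_j = sgn(permutation) dx_{(a)} ∧ dx_{(b)} ∧ dx_{(c)} with (a < b < c) sorted:
  d(w*z + 2*y^2) includes (∂/∂y)(w*z + 2*y^2) dy = (4*y) dy, which multiplied by dx ∧ dz gives (-4*y) dx ∧ dy ∧ dz
  d(w*z + 2*y^2) includes (∂/∂w)(w*z + 2*y^2) dw = (z) dw, which multiplied by dx ∧ dz gives (z) dx ∧ dz ∧ dw
  d(2*w^2 + 2*w*x - 2*x*z) includes (∂/∂x)(2*w^2 + 2*w*x - 2*x*z) dx = (2*w - 2*z) dx, which multiplied by dy ∧ dz gives (2*w - 2*z) dx ∧ dy ∧ dz
  d(2*w^2 + 2*w*x - 2*x*z) includes (∂/∂w)(2*w^2 + 2*w*x - 2*x*z) dw = (4*w + 2*x) dw, which multiplied by dy ∧ dz gives (4*w + 2*x) dy ∧ dz ∧ dw
  d(w^2 + 3*z^2) includes (∂/∂z)(w^2 + 3*z^2) dz = (6*z) dz, which multiplied by dy ∧ dw gives (-6*z) dy ∧ dz ∧ dw
  d(2*w^2 + 4*y^2) includes (∂/∂y)(2*w^2 + 4*y^2) dy = (8*y) dy, which multiplied by dz ∧ dw gives (8*y) dy ∧ dz ∧ dw
Collecting like 3-forms: d(omega) = (2*w - 4*y - 2*z) dx ∧ dy ∧ dz + (z) dx ∧ dz ∧ dw + (4*w + 2*x + 8*y - 6*z) dy ∧ dz ∧ dw.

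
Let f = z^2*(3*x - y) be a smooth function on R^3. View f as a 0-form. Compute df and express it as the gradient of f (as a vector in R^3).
df = (3*z^2) dx + (-z^2) dy + (2*z*(3*x - y)) dz; grad f = (3*z^2, -z^2, 2*z*(3*x - y))

For a 0-form f, d f = (∂f/∂x) dx + (∂f/∂y) dy + (∂f/∂z) dz. The components of the vector representation are exactly the entries of grad f in Cartesian coordinates:
  ∂f/∂x = 3*z^2
  ∂f/∂y = -z^2
  ∂f/∂z = 2*z*(3*x - y).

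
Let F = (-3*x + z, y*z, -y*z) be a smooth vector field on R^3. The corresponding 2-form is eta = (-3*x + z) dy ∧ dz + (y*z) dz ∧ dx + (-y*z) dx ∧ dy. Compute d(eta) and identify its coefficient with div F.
d(eta) = (-y + z - 3) dx ∧ dy ∧ dz; div F = -y + z - 3

For a 2-form in R^3 of the form above, applying d gives a 3-form with coefficient ∂P/∂x + ∂Q/∂y + ∂R/∂z:
  ∂P/∂x = -3
  ∂Q/∂y = z
  ∂R/∂z = -y
Sum = -y + z - 3, which is exactly div F.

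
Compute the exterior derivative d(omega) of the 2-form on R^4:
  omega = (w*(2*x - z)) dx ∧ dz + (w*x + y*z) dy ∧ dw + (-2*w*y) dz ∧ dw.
d(omega) = (2*x - z) dx ∧ dz ∧ dw + (w) dx ∧ dy ∧ dw + (-2*w - y) dy ∧ dz ∧ dw

For a 2-form omega = sum_{i<j} g_{ij} dx_i ∧ dx_j, the exterior derivative is
  d(omega) = sum_{i<j} d(g_{ij}) ∧ dx_i ∧ dx_j = sum_{i<j, k} (∂g_{ij}/∂x_k) dx_k ∧ dx_i ∧ dx_j.
Expand each term, using dx_k ∧ dx_i ∧ dx_j = sgn(permutation) dx_{(a)} ∧ dx_{(b)} ∧ dx_{(c)} with (a < b < c) sorted:
  d(w*(2*x - z)) includes (∂/∂w)(w*(2*x - z)) dw = (2*x - z) dw, which multiplied by dx ∧ dz gives (2*x - z) dx ∧ dz ∧ dw
  d(w*x + y*z) includes (∂/∂x)(w*x + y*z) dx = (w) dx, which multiplied by dy ∧ dw gives (w) dx ∧ dy ∧ dw
  d(w*x + y*z) includes (∂/∂z)(w*x + y*z) dz = (y) dz, which multiplied by dy ∧ dw gives (-y) dy ∧ dz ∧ dw
  d(-2*w*y) includes (∂/∂y)(-2*w*y) dy = (-2*w) dy, which multiplied by dz ∧ dw gives (-2*w) dy ∧ dz ∧ dw
Collecting like 3-forms: d(omega) = (2*x - z) dx ∧ dz ∧ dw + (w) dx ∧ dy ∧ dw + (-2*w - y) dy ∧ dz ∧ dw.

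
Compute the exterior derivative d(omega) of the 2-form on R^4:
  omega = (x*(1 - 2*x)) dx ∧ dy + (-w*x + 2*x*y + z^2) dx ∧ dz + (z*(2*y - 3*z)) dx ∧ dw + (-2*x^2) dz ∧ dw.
d(omega) = (-2*x) dx ∧ dy ∧ dz + (-5*x - 2*y + 6*z) dx ∧ dz ∧ dw + (-2*z) dx ∧ dy ∧ dw

For a 2-form omega = sum_{i<j} g_{ij} dx_i ∧ dx_j, the exterior derivative is
  d(omega) = sum_{i<j} d(g_{ij}) ∧ dx_i ∧ dx_j = sum_{i<j, k} (∂g_{ij}/∂x_k) dx_k ∧ dx_i ∧ dx_j.
Expand each term, using dx_k ∧ dx_i ∧ dx_j = sgn(permutation) dx_{(a)} ∧ dx_{(b)} ∧ dx_{(c)} with (a < b < c) sorted:
  d(-w*x + 2*x*y + z^2) includes (∂/∂y)(-w*x + 2*x*y + z^2) dy = (2*x) dy, which multiplied by dx ∧ dz gives (-2*x) dx ∧ dy ∧ dz
  d(-w*x + 2*x*y + z^2) includes (∂/∂w)(-w*x + 2*x*y + z^2) dw = (-x) dw, which multiplied by dx ∧ dz gives (-x) dx ∧ dz ∧ dw
  d(z*(2*y - 3*z)) includes (∂/∂y)(z*(2*y - 3*z)) dy = (2*z) dy, which multiplied by dx ∧ dw gives (-2*z) dx ∧ dy ∧ dw
  d(z*(2*y - 3*z)) includes (∂/∂z)(z*(2*y - 3*z)) dz = (2*y - 6*z) dz, which multiplied by dx ∧ dw gives (-2*y + 6*z) dx ∧ dz ∧ dw
  d(-2*x^2) includes (∂/∂x)(-2*x^2) dx = (-4*x) dx, which multiplied by dz ∧ dw gives (-4*x) dx ∧ dz ∧ dw
Collecting like 3-forms: d(omega) = (-2*x) dx ∧ dy ∧ dz + (-5*x - 2*y + 6*z) dx ∧ dz ∧ dw + (-2*z) dx ∧ dy ∧ dw.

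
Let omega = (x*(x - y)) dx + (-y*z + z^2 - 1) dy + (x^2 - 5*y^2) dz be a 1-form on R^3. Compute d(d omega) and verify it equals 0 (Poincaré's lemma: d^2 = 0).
d(d omega) = 0

Step 1: d omega = sum_{i<j} (∂f_j/∂x_i - ∂f_i/∂x_j) dx_i ∧ dx_j:
  coeff of dx ∧ dy: x
  coeff of dx ∧ dz: 2*x
  coeff of dy ∧ dz: -9*y - 2*z
Step 2: Apply d again to each 2-form coefficient. The only possible 3-form in R^3 is dx ∧ dy ∧ dz, with coefficient
  ∂(coeff of dy∧dz)/∂x - ∂(coeff of dx∧dz)/∂y + ∂(coeff of dx∧dy)/∂z
  = ∂/∂x (-9*y - 2*z) - ∂/∂y (2*x) + ∂/∂z (x).
Each of these terms simplifies to sums of mixed partials that cancel in pairs. The result is 0 (by equality of mixed partials for smooth functions — Schwarz / Clairaut).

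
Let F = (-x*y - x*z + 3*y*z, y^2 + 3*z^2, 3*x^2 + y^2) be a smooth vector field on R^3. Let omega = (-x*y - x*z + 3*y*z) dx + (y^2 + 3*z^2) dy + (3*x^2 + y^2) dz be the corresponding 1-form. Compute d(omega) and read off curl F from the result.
d(omega) = (2*y - 6*z) dy ∧ dz + (-7*x + 3*y) dz ∧ dx + (x - 3*z) dx ∧ dy; curl F = (2*y - 6*z, -7*x + 3*y, x - 3*z)

d omega = sum_{i<j} (∂f_j/∂x_i - ∂f_i/∂x_j) dx_i ∧ dx_j. Under the identification (dy ∧ dz, dz ∧ dx, dx ∧ dy) ↔ (e_x, e_y, e_z), the coefficients are exactly the components of curl F. Compute:
  ∂R/∂y - ∂Q/∂z = (2*y) - (6*z) = 2*y - 6*z
  ∂P/∂z - ∂R/∂x = (-x + 3*y) - (6*x) = -7*x + 3*y
  ∂Q/∂x - ∂P/∂y = (0) - (-x + 3*z) = x - 3*z.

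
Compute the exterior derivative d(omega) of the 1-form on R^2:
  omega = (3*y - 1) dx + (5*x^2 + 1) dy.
d(omega) = (10*x - 3) dx ∧ dy

For a 1-form omega = sum_i f_i dx_i, the exterior derivative is
  d(omega) = sum_{i < j} (∂f_j/∂x_i - ∂f_i/∂x_j) dx_i ∧ dx_j.
  coefficient of dx ∧ dy: ∂f_2/∂x - ∂f_1/∂y = ∂(5*x^2 + 1)/∂x - ∂(3*y - 1)/∂y = 10*x - 3
Assembling: d(omega) = (10*x - 3) dx ∧ dy.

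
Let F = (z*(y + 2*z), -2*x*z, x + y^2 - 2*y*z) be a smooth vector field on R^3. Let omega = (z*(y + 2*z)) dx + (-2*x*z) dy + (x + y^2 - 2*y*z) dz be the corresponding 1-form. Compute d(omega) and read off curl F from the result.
d(omega) = (2*x + 2*y - 2*z) dy ∧ dz + (y + 4*z - 1) dz ∧ dx + (-3*z) dx ∧ dy; curl F = (2*x + 2*y - 2*z, y + 4*z - 1, -3*z)

d omega = sum_{i<j} (∂f_j/∂x_i - ∂f_i/∂x_j) dx_i ∧ dx_j. Under the identification (dy ∧ dz, dz ∧ dx, dx ∧ dy) ↔ (e_x, e_y, e_z), the coefficients are exactly the components of curl F. Compute:
  ∂R/∂y - ∂Q/∂z = (2*y - 2*z) - (-2*x) = 2*x + 2*y - 2*z
  ∂P/∂z - ∂R/∂x = (y + 4*z) - (1) = y + 4*z - 1
  ∂Q/∂x - ∂P/∂y = (-2*z) - (z) = -3*z.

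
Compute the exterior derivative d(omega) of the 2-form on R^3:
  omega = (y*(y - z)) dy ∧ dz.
d(omega) = 0

For a 2-form omega = sum_{i<j} g_{ij} dx_i ∧ dx_j, the exterior derivative is
  d(omega) = sum_{i<j} d(g_{ij}) ∧ dx_i ∧ dx_j = sum_{i<j, k} (∂g_{ij}/∂x_k) dx_k ∧ dx_i ∧ dx_j.
Expand each term, using dx_k ∧ dx_i ∧ dx_j = sgn(permutation) dx_{(a)} ∧ dx_{(b)} ∧ dx_{(c)} with (a < b < c) sorted:

Collecting like 3-forms: d(omega) = 0.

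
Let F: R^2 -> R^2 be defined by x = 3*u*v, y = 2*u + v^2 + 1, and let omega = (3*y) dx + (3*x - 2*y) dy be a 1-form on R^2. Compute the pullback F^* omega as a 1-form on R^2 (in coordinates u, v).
F^* omega = (36*u*v - 8*u + 9*v^3 - 4*v^2 + 9*v - 4) du + (18*u^2 + 27*u*v^2 - 8*u*v + 9*u - 4*v^3 - 4*v) dv

Using F^*(f dg) = (f ∘ F) d(g ∘ F), substitute each coordinate x_i by F_i(u, v) in f_i, and replace dx_i by d F_i = (∂F_i/∂u) du + (∂F_i/∂v) dv.
  For the x component: f_1(F) = 6*u + 3*v^2 + 3; d F_1 = (3*v) du + (3*u) dv
  For the y component: f_2(F) = 9*u*v - 4*u - 2*v^2 - 2; d F_2 = (2) du + (2*v) dv
Combining and collecting du, dv coefficients:
  coeff of du: 36*u*v - 8*u + 9*v^3 - 4*v^2 + 9*v - 4
  coeff of dv: 18*u^2 + 27*u*v^2 - 8*u*v + 9*u - 4*v^3 - 4*v
F^* omega = (36*u*v - 8*u + 9*v^3 - 4*v^2 + 9*v - 4) du + (18*u^2 + 27*u*v^2 - 8*u*v + 9*u - 4*v^3 - 4*v) dv.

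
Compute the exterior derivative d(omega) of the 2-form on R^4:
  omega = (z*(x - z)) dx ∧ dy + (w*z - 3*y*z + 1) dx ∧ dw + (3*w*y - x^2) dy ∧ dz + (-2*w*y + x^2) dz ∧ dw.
d(omega) = (-x - 2*z) dx ∧ dy ∧ dz + (3*z) dx ∧ dy ∧ dw + (-w + 2*x + 3*y) dx ∧ dz ∧ dw + (-2*w + 3*y) dy ∧ dz ∧ dw

For a 2-form omega = sum_{i<j} g_{ij} dx_i ∧ dx_j, the exterior derivative is
  d(omega) = sum_{i<j} d(g_{ij}) ∧ dx_i ∧ dx_j = sum_{i<j, k} (∂g_{ij}/∂x_k) dx_k ∧ dx_i ∧ dx_j.
Expand each term, using dx_k ∧ dx_i ∧ dx_j = sgn(permutation) dx_{(a)} ∧ dx_{(b)} ∧ dx_{(c)} with (a < b < c) sorted:
  d(z*(x - z)) includes (∂/∂z)(z*(x - z)) dz = (x - 2*z) dz, which multiplied by dx ∧ dy gives (x - 2*z) dx ∧ dy ∧ dz
  d(w*z - 3*y*z + 1) includes (∂/∂y)(w*z - 3*y*z + 1) dy = (-3*z) dy, which multiplied by dx ∧ dw gives (3*z) dx ∧ dy ∧ dw
  d(w*z - 3*y*z + 1) includes (∂/∂z)(w*z - 3*y*z + 1) dz = (w - 3*y) dz, which multiplied by dx ∧ dw gives (-w + 3*y) dx ∧ dz ∧ dw
  d(3*w*y - x^2) includes (∂/∂x)(3*w*y - x^2) dx = (-2*x) dx, which multiplied by dy ∧ dz gives (-2*x) dx ∧ dy ∧ dz
  d(3*w*y - x^2) includes (∂/∂w)(3*w*y - x^2) dw = (3*y) dw, which multiplied by dy ∧ dz gives (3*y) dy ∧ dz ∧ dw
  d(-2*w*y + x^2) includes (∂/∂x)(-2*w*y + x^2) dx = (2*x) dx, which multiplied by dz ∧ dw gives (2*x) dx ∧ dz ∧ dw
  d(-2*w*y + x^2) includes (∂/∂y)(-2*w*y + x^2) dy = (-2*w) dy, which multiplied by dz ∧ dw gives (-2*w) dy ∧ dz ∧ dw
Collecting like 3-forms: d(omega) = (-x - 2*z) dx ∧ dy ∧ dz + (3*z) dx ∧ dy ∧ dw + (-w + 2*x + 3*y) dx ∧ dz ∧ dw + (-2*w + 3*y) dy ∧ dz ∧ dw.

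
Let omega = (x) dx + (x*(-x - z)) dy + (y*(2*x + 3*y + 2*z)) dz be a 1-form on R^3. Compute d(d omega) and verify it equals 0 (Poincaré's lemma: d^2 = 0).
d(d omega) = 0

Step 1: d omega = sum_{i<j} (∂f_j/∂x_i - ∂f_i/∂x_j) dx_i ∧ dx_j:
  coeff of dx ∧ dy: -2*x - z
  coeff of dx ∧ dz: 2*y
  coeff of dy ∧ dz: 3*x + 6*y + 2*z
Step 2: Apply d again to each 2-form coefficient. The only possible 3-form in R^3 is dx ∧ dy ∧ dz, with coefficient
  ∂(coeff of dy∧dz)/∂x - ∂(coeff of dx∧dz)/∂y + ∂(coeff of dx∧dy)/∂z
  = ∂/∂x (3*x + 6*y + 2*z) - ∂/∂y (2*y) + ∂/∂z (-2*x - z).
Each of these terms simplifies to sums of mixed partials that cancel in pairs. The result is 0 (by equality of mixed partials for smooth functions — Schwarz / Clairaut).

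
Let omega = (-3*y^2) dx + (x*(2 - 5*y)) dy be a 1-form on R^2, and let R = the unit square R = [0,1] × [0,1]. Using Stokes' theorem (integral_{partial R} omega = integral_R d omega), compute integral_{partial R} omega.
integral_(partial R) omega = 5/2

Stokes: integral_partial_R omega = integral_R d omega with d omega = (∂Q/∂x - ∂P/∂y) dx ∧ dy.
  ∂Q/∂x = 2 - 5*y
  ∂P/∂y = -6*y
  integrand = ∂Q/∂x - ∂P/∂y = y + 2.
Integrating over R: integral_0^1 integral_0^1 (y + 2) dx dy = 5/2.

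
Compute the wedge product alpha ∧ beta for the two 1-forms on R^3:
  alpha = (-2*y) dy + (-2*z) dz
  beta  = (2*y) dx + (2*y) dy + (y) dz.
alpha ∧ beta = (4*y^2) dx ∧ dy + (2*y*(-y + 2*z)) dy ∧ dz + (4*y*z) dx ∧ dz

Distribute the wedge, using dx_i ∧ dx_j = -dx_j ∧ dx_i and dx_i ∧ dx_i = 0. For each pair (i, j) with i < j, the coefficient of dx_i ∧ dx_j in alpha ∧ beta is (alpha_i * beta_j - alpha_j * beta_i). Collecting: alpha ∧ beta = (4*y^2) dx ∧ dy + (2*y*(-y + 2*z)) dy ∧ dz + (4*y*z) dx ∧ dz.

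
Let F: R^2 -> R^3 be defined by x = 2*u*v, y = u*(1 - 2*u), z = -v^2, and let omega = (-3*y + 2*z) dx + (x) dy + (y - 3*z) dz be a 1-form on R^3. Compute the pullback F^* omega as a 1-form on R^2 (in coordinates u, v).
F^* omega = (4*v*(u^2 - u - v^2)) du + (12*u^3 + 4*u^2*v - 6*u^2 - 4*u*v^2 - 2*u*v - 6*v^3) dv

Using F^*(f dg) = (f ∘ F) d(g ∘ F), substitute each coordinate x_i by F_i(u, v) in f_i, and replace dx_i by d F_i = (∂F_i/∂u) du + (∂F_i/∂v) dv.
  For the x component: f_1(F) = 6*u^2 - 3*u - 2*v^2; d F_1 = (2*v) du + (2*u) dv
  For the y component: f_2(F) = 2*u*v; d F_2 = (1 - 4*u) du + (0) dv
  For the z component: f_3(F) = -2*u^2 + u + 3*v^2; d F_3 = (0) du + (-2*v) dv
Combining and collecting du, dv coefficients:
  coeff of du: 4*v*(u^2 - u - v^2)
  coeff of dv: 12*u^3 + 4*u^2*v - 6*u^2 - 4*u*v^2 - 2*u*v - 6*v^3
F^* omega = (4*v*(u^2 - u - v^2)) du + (12*u^3 + 4*u^2*v - 6*u^2 - 4*u*v^2 - 2*u*v - 6*v^3) dv.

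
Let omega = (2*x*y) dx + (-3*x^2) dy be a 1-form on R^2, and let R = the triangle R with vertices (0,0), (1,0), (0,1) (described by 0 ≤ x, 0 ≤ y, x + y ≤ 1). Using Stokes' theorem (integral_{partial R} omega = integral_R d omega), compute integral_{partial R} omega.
integral_(partial R) omega = -4/3

Stokes: integral_partial_R omega = integral_R d omega with d omega = (∂Q/∂x - ∂P/∂y) dx ∧ dy.
  ∂Q/∂x = -6*x
  ∂P/∂y = 2*x
  integrand = ∂Q/∂x - ∂P/∂y = -8*x.
Integrating over R: integral_0^1 integral_0^{1-x} (-8*x) dy dx = -4/3.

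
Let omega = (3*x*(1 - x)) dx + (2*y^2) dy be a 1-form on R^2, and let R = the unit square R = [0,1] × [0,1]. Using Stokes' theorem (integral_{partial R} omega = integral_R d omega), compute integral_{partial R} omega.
integral_(partial R) omega = 0

Stokes: integral_partial_R omega = integral_R d omega with d omega = (∂Q/∂x - ∂P/∂y) dx ∧ dy.
  ∂Q/∂x = 0
  ∂P/∂y = 0
  integrand = ∂Q/∂x - ∂P/∂y = 0.
Integrating over R: integral_0^1 integral_0^1 (0) dx dy = 0.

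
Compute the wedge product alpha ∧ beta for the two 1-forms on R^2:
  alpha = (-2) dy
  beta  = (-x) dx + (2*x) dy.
alpha ∧ beta = (-2*x) dx ∧ dy

Distribute the wedge, using dx_i ∧ dx_j = -dx_j ∧ dx_i and dx_i ∧ dx_i = 0. For each pair (i, j) with i < j, the coefficient of dx_i ∧ dx_j in alpha ∧ beta is (alpha_i * beta_j - alpha_j * beta_i). Collecting: alpha ∧ beta = (-2*x) dx ∧ dy.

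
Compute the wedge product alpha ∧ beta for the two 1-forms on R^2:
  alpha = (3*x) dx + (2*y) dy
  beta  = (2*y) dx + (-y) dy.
alpha ∧ beta = (-y*(3*x + 4*y)) dx ∧ dy

Distribute the wedge, using dx_i ∧ dx_j = -dx_j ∧ dx_i and dx_i ∧ dx_i = 0. For each pair (i, j) with i < j, the coefficient of dx_i ∧ dx_j in alpha ∧ beta is (alpha_i * beta_j - alpha_j * beta_i). Collecting: alpha ∧ beta = (-y*(3*x + 4*y)) dx ∧ dy.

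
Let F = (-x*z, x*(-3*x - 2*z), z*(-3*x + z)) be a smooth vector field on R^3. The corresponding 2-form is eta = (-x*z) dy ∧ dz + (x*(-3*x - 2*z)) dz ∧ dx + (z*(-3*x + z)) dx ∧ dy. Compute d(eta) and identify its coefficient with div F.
d(eta) = (-3*x + z) dx ∧ dy ∧ dz; div F = -3*x + z

For a 2-form in R^3 of the form above, applying d gives a 3-form with coefficient ∂P/∂x + ∂Q/∂y + ∂R/∂z:
  ∂P/∂x = -z
  ∂Q/∂y = 0
  ∂R/∂z = -3*x + 2*z
Sum = -3*x + z, which is exactly div F.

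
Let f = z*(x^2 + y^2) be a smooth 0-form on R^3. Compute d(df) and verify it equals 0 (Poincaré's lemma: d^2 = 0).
d(df) = 0

Step 1: df = sum_i (∂f/∂x_i) dx_i = (2*x*z) dx + (2*y*z) dy + (x^2 + y^2) dz.
Step 2: Apply d again. Using the 1-form formula, the coefficient of dx ∧ dy in d(df) is ∂^2 f/∂x ∂y - ∂^2 f/∂y ∂x = (0) - (0) = 0 (equality of mixed partials for smooth f).
Similarly for dx ∧ dz and dy ∧ dz — all coefficients vanish. So d(df) = 0.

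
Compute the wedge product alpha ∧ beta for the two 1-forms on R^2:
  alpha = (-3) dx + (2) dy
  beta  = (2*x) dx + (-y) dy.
alpha ∧ beta = (-4*x + 3*y) dx ∧ dy

Distribute the wedge, using dx_i ∧ dx_j = -dx_j ∧ dx_i and dx_i ∧ dx_i = 0. For each pair (i, j) with i < j, the coefficient of dx_i ∧ dx_j in alpha ∧ beta is (alpha_i * beta_j - alpha_j * beta_i). Collecting: alpha ∧ beta = (-4*x + 3*y) dx ∧ dy.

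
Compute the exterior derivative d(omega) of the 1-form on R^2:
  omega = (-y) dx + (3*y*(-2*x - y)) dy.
d(omega) = (1 - 6*y) dx ∧ dy

For a 1-form omega = sum_i f_i dx_i, the exterior derivative is
  d(omega) = sum_{i < j} (∂f_j/∂x_i - ∂f_i/∂x_j) dx_i ∧ dx_j.
  coefficient of dx ∧ dy: ∂f_2/∂x - ∂f_1/∂y = ∂(3*y*(-2*x - y))/∂x - ∂(-y)/∂y = 1 - 6*y
Assembling: d(omega) = (1 - 6*y) dx ∧ dy.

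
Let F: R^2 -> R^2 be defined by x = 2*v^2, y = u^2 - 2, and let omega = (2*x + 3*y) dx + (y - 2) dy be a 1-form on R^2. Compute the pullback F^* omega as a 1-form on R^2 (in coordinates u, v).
F^* omega = (2*u*(u^2 - 4)) du + (4*v*(3*u^2 + 4*v^2 - 6)) dv

Using F^*(f dg) = (f ∘ F) d(g ∘ F), substitute each coordinate x_i by F_i(u, v) in f_i, and replace dx_i by d F_i = (∂F_i/∂u) du + (∂F_i/∂v) dv.
  For the x component: f_1(F) = 3*u^2 + 4*v^2 - 6; d F_1 = (0) du + (4*v) dv
  For the y component: f_2(F) = u^2 - 4; d F_2 = (2*u) du + (0) dv
Combining and collecting du, dv coefficients:
  coeff of du: 2*u*(u^2 - 4)
  coeff of dv: 4*v*(3*u^2 + 4*v^2 - 6)
F^* omega = (2*u*(u^2 - 4)) du + (4*v*(3*u^2 + 4*v^2 - 6)) dv.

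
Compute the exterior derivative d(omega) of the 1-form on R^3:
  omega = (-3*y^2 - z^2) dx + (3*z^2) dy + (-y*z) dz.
d(omega) = (6*y) dx ∧ dy + (2*z) dx ∧ dz + (-7*z) dy ∧ dz

For a 1-form omega = sum_i f_i dx_i, the exterior derivative is
  d(omega) = sum_{i < j} (∂f_j/∂x_i - ∂f_i/∂x_j) dx_i ∧ dx_j.
  coefficient of dx ∧ dy: ∂f_2/∂x - ∂f_1/∂y = ∂(3*z^2)/∂x - ∂(-3*y^2 - z^2)/∂y = 6*y
  coefficient of dx ∧ dz: ∂f_3/∂x - ∂f_1/∂z = ∂(-y*z)/∂x - ∂(-3*y^2 - z^2)/∂z = 2*z
  coefficient of dy ∧ dz: ∂f_3/∂y - ∂f_2/∂z = ∂(-y*z)/∂y - ∂(3*z^2)/∂z = -7*z
Assembling: d(omega) = (6*y) dx ∧ dy + (2*z) dx ∧ dz + (-7*z) dy ∧ dz.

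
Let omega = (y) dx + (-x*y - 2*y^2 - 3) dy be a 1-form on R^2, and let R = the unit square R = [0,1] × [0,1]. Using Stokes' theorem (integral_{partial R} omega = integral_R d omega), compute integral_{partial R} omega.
integral_(partial R) omega = -3/2

Stokes: integral_partial_R omega = integral_R d omega with d omega = (∂Q/∂x - ∂P/∂y) dx ∧ dy.
  ∂Q/∂x = -y
  ∂P/∂y = 1
  integrand = ∂Q/∂x - ∂P/∂y = -y - 1.
Integrating over R: integral_0^1 integral_0^1 (-y - 1) dx dy = -3/2.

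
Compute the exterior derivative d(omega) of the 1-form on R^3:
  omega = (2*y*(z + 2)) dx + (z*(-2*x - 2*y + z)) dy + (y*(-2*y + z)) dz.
d(omega) = (-4*z - 4) dx ∧ dy + (-2*y) dx ∧ dz + (2*x - 2*y - z) dy ∧ dz

For a 1-form omega = sum_i f_i dx_i, the exterior derivative is
  d(omega) = sum_{i < j} (∂f_j/∂x_i - ∂f_i/∂x_j) dx_i ∧ dx_j.
  coefficient of dx ∧ dy: ∂f_2/∂x - ∂f_1/∂y = ∂(z*(-2*x - 2*y + z))/∂x - ∂(2*y*(z + 2))/∂y = -4*z - 4
  coefficient of dx ∧ dz: ∂f_3/∂x - ∂f_1/∂z = ∂(y*(-2*y + z))/∂x - ∂(2*y*(z + 2))/∂z = -2*y
  coefficient of dy ∧ dz: ∂f_3/∂y - ∂f_2/∂z = ∂(y*(-2*y + z))/∂y - ∂(z*(-2*x - 2*y + z))/∂z = 2*x - 2*y - z
Assembling: d(omega) = (-4*z - 4) dx ∧ dy + (-2*y) dx ∧ dz + (2*x - 2*y - z) dy ∧ dz.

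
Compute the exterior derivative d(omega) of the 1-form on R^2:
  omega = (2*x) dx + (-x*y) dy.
d(omega) = (-y) dx ∧ dy

For a 1-form omega = sum_i f_i dx_i, the exterior derivative is
  d(omega) = sum_{i < j} (∂f_j/∂x_i - ∂f_i/∂x_j) dx_i ∧ dx_j.
  coefficient of dx ∧ dy: ∂f_2/∂x - ∂f_1/∂y = ∂(-x*y)/∂x - ∂(2*x)/∂y = -y
Assembling: d(omega) = (-y) dx ∧ dy.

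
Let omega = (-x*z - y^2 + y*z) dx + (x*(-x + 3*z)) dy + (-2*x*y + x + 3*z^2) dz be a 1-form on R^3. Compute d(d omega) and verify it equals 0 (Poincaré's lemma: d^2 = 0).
d(d omega) = 0

Step 1: d omega = sum_{i<j} (∂f_j/∂x_i - ∂f_i/∂x_j) dx_i ∧ dx_j:
  coeff of dx ∧ dy: -2*x + 2*y + 2*z
  coeff of dx ∧ dz: x - 3*y + 1
  coeff of dy ∧ dz: -5*x
Step 2: Apply d again to each 2-form coefficient. The only possible 3-form in R^3 is dx ∧ dy ∧ dz, with coefficient
  ∂(coeff of dy∧dz)/∂x - ∂(coeff of dx∧dz)/∂y + ∂(coeff of dx∧dy)/∂z
  = ∂/∂x (-5*x) - ∂/∂y (x - 3*y + 1) + ∂/∂z (-2*x + 2*y + 2*z).
Each of these terms simplifies to sums of mixed partials that cancel in pairs. The result is 0 (by equality of mixed partials for smooth functions — Schwarz / Clairaut).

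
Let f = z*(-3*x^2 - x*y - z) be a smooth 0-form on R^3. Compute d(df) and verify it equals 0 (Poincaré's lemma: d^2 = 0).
d(df) = 0

Step 1: df = sum_i (∂f/∂x_i) dx_i = (z*(-6*x - y)) dx + (-x*z) dy + (-3*x^2 - x*y - 2*z) dz.
Step 2: Apply d again. Using the 1-form formula, the coefficient of dx ∧ dy in d(df) is ∂^2 f/∂x ∂y - ∂^2 f/∂y ∂x = (-z) - (-z) = 0 (equality of mixed partials for smooth f).
Similarly for dx ∧ dz and dy ∧ dz — all coefficients vanish. So d(df) = 0.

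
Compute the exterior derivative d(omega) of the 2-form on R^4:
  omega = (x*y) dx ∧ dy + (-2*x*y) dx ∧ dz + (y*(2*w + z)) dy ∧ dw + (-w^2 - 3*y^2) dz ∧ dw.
d(omega) = (2*x) dx ∧ dy ∧ dz + (-7*y) dy ∧ dz ∧ dw

For a 2-form omega = sum_{i<j} g_{ij} dx_i ∧ dx_j, the exterior derivative is
  d(omega) = sum_{i<j} d(g_{ij}) ∧ dx_i ∧ dx_j = sum_{i<j, k} (∂g_{ij}/∂x_k) dx_k ∧ dx_i ∧ dx_j.
Expand each term, using dx_k ∧ dx_i ∧ dx_j = sgn(permutation) dx_{(a)} ∧ dx_{(b)} ∧ dx_{(c)} with (a < b < c) sorted:
  d(-2*x*y) includes (∂/∂y)(-2*x*y) dy = (-2*x) dy, which multiplied by dx ∧ dz gives (2*x) dx ∧ dy ∧ dz
  d(y*(2*w + z)) includes (∂/∂z)(y*(2*w + z)) dz = (y) dz, which multiplied by dy ∧ dw gives (-y) dy ∧ dz ∧ dw
  d(-w^2 - 3*y^2) includes (∂/∂y)(-w^2 - 3*y^2) dy = (-6*y) dy, which multiplied by dz ∧ dw gives (-6*y) dy ∧ dz ∧ dw
Collecting like 3-forms: d(omega) = (2*x) dx ∧ dy ∧ dz + (-7*y) dy ∧ dz ∧ dw.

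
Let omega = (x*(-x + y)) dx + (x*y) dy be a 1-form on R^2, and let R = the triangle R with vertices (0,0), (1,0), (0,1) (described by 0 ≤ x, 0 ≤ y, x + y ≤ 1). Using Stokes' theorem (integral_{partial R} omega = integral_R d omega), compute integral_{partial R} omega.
integral_(partial R) omega = 0

Stokes: integral_partial_R omega = integral_R d omega with d omega = (∂Q/∂x - ∂P/∂y) dx ∧ dy.
  ∂Q/∂x = y
  ∂P/∂y = x
  integrand = ∂Q/∂x - ∂P/∂y = -x + y.
Integrating over R: integral_0^1 integral_0^{1-x} (-x + y) dy dx = 0.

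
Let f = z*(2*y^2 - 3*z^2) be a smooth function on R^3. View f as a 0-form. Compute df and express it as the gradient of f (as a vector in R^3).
df = (0) dx + (4*y*z) dy + (2*y^2 - 9*z^2) dz; grad f = (0, 4*y*z, 2*y^2 - 9*z^2)

For a 0-form f, d f = (∂f/∂x) dx + (∂f/∂y) dy + (∂f/∂z) dz. The components of the vector representation are exactly the entries of grad f in Cartesian coordinates:
  ∂f/∂x = 0
  ∂f/∂y = 4*y*z
  ∂f/∂z = 2*y^2 - 9*z^2.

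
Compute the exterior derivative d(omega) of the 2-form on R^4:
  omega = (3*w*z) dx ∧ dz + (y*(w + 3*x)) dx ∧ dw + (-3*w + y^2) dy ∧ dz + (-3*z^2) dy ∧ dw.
d(omega) = (3*z) dx ∧ dz ∧ dw + (-w - 3*x) dx ∧ dy ∧ dw + (6*z - 3) dy ∧ dz ∧ dw

For a 2-form omega = sum_{i<j} g_{ij} dx_i ∧ dx_j, the exterior derivative is
  d(omega) = sum_{i<j} d(g_{ij}) ∧ dx_i ∧ dx_j = sum_{i<j, k} (∂g_{ij}/∂x_k) dx_k ∧ dx_i ∧ dx_j.
Expand each term, using dx_k ∧ dx_i ∧ dx_j = sgn(permutation) dx_{(a)} ∧ dx_{(b)} ∧ dx_{(c)} with (a < b < c) sorted:
  d(3*w*z) includes (∂/∂w)(3*w*z) dw = (3*z) dw, which multiplied by dx ∧ dz gives (3*z) dx ∧ dz ∧ dw
  d(y*(w + 3*x)) includes (∂/∂y)(y*(w + 3*x)) dy = (w + 3*x) dy, which multiplied by dx ∧ dw gives (-w - 3*x) dx ∧ dy ∧ dw
  d(-3*w + y^2) includes (∂/∂w)(-3*w + y^2) dw = (-3) dw, which multiplied by dy ∧ dz gives (-3) dy ∧ dz ∧ dw
  d(-3*z^2) includes (∂/∂z)(-3*z^2) dz = (-6*z) dz, which multiplied by dy ∧ dw gives (6*z) dy ∧ dz ∧ dw
Collecting like 3-forms: d(omega) = (3*z) dx ∧ dz ∧ dw + (-w - 3*x) dx ∧ dy ∧ dw + (6*z - 3) dy ∧ dz ∧ dw.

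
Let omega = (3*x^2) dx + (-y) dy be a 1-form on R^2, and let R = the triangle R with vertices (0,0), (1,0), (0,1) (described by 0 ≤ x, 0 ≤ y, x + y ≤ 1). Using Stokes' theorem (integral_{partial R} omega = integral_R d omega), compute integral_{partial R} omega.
integral_(partial R) omega = 0

Stokes: integral_partial_R omega = integral_R d omega with d omega = (∂Q/∂x - ∂P/∂y) dx ∧ dy.
  ∂Q/∂x = 0
  ∂P/∂y = 0
  integrand = ∂Q/∂x - ∂P/∂y = 0.
Integrating over R: integral_0^1 integral_0^{1-x} (0) dy dx = 0.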